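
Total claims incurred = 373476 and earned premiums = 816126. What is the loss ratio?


Loss ratio = claims / premiums
= 373476 / 816126
= 0.4576


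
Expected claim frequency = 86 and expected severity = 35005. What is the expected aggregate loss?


E[S] = E[N] * E[X]
= 86 * 35005
= 3.0104e+06


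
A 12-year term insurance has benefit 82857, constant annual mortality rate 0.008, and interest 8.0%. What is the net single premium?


NSP = benefit * sum_{k=0}^{n-1} k_p_x * q * v^(k+1)
With constant q=0.008, v=0.925926
Sum = 0.058125
NSP = 82857 * 0.058125
= 4816.0683


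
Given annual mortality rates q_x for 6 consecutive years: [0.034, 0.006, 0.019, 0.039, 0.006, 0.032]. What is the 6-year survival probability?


p_k = 1 - q_k for each year
Survival = product of (1 - q_k)
= 0.966 * 0.994 * 0.981 * 0.961 * 0.994 * 0.968
= 0.871


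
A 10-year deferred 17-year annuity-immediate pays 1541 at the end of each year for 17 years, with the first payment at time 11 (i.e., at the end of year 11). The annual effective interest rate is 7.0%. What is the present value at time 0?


PV at time 10 of the 17-year annuity-immediate:
a_n = 1541 * (1-(1+0.07)^(-17))/0.07 = 15045.1266
Discount back 10 years to time 0:
PV = 15045.1266 * (1+0.07)^(-10)
= 15045.1266 * 0.508349
= 7648.1795


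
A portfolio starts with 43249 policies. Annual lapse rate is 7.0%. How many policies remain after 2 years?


remaining = initial * (1 - lapse)^years
= 43249 * (1 - 0.07)^2
= 43249 * 0.8649
= 37406.0601


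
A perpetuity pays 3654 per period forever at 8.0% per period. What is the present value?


PV = PMT / i
= 3654 / 0.08
= 45675.0


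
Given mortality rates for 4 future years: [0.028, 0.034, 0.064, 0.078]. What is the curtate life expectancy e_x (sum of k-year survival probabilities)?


e_x = sum_{k=1}^{n} k_p_x
k_p_x values:
  1_p_x = 0.972
  2_p_x = 0.938952
  3_p_x = 0.878859
  4_p_x = 0.810308
e_x = 3.6001


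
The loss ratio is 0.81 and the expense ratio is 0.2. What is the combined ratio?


Combined ratio = loss ratio + expense ratio
= 0.81 + 0.2
= 1.01


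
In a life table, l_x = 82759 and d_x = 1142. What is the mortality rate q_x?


q_x = d_x / l_x
= 1142 / 82759
= 0.0138


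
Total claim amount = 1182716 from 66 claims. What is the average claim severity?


severity = total / number
= 1182716 / 66
= 17919.9394


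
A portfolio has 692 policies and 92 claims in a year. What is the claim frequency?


frequency = claims / policies
= 92 / 692
= 0.1329


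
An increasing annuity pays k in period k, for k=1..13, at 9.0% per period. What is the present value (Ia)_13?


(Ia)_n = sum_{k=1}^{n} k * v^k, v = 1/(1+i)
v = 0.917431
Sum computed term by term:
(Ia)_13 = 43.56


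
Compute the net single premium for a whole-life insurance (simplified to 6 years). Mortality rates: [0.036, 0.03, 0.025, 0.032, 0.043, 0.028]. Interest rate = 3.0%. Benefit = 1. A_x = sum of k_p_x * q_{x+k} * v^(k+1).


v = 0.970874
Year 0: k_p_x=1.0, q=0.036, term=0.034951
Year 1: k_p_x=0.964, q=0.03, term=0.02726
Year 2: k_p_x=0.93508, q=0.025, term=0.021393
Year 3: k_p_x=0.911703, q=0.032, term=0.025921
Year 4: k_p_x=0.882529, q=0.043, term=0.032735
Year 5: k_p_x=0.84458, q=0.028, term=0.019805
A_x = 0.1621


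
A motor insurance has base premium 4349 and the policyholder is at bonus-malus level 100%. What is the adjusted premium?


adjusted = base * BM_level / 100
= 4349 * 100 / 100
= 4349 * 1.0
= 4349.0


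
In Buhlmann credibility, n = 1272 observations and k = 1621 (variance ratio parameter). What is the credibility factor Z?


Z = n / (n + k)
= 1272 / (1272 + 1621)
= 1272 / 2893
= 0.4397


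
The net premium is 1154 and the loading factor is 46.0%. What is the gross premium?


Gross = net * (1 + loading)
= 1154 * (1 + 0.46)
= 1154 * 1.46
= 1684.84


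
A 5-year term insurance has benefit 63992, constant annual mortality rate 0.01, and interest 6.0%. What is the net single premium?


NSP = benefit * sum_{k=0}^{n-1} k_p_x * q * v^(k+1)
With constant q=0.01, v=0.943396
Sum = 0.041338
NSP = 63992 * 0.041338
= 2645.2914


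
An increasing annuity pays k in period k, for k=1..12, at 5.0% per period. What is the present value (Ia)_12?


(Ia)_n = sum_{k=1}^{n} k * v^k, v = 1/(1+i)
v = 0.952381
Sum computed term by term:
(Ia)_12 = 52.4873


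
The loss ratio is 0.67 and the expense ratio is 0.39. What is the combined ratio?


Combined ratio = loss ratio + expense ratio
= 0.67 + 0.39
= 1.06


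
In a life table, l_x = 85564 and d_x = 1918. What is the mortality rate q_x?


q_x = d_x / l_x
= 1918 / 85564
= 0.0224


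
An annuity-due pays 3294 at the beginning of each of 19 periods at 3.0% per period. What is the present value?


PV_due = PMT * (1-(1+i)^(-n))/i * (1+i)
PV_immediate = 47182.5943
PV_due = 47182.5943 * 1.03
= 48598.0721


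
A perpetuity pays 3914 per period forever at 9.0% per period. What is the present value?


PV = PMT / i
= 3914 / 0.09
= 43488.8889


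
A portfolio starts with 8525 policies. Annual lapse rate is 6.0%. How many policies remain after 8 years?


remaining = initial * (1 - lapse)^years
= 8525 * (1 - 0.06)^8
= 8525 * 0.609569
= 5196.5752


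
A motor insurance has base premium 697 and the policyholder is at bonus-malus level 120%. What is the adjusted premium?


adjusted = base * BM_level / 100
= 697 * 120 / 100
= 697 * 1.2
= 836.4


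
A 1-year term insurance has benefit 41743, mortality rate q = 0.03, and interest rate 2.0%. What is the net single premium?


NSP = benefit * q * v
v = 1/(1+i) = 0.980392
NSP = 41743 * 0.03 * 0.980392
= 1227.7353


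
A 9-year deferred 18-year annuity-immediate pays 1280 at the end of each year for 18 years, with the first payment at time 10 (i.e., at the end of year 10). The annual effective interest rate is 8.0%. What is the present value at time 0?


PV at time 9 of the 18-year annuity-immediate:
a_n = 1280 * (1-(1+0.08)^(-18))/0.08 = 11996.0155
Discount back 9 years to time 0:
PV = 11996.0155 * (1+0.08)^(-9)
= 11996.0155 * 0.500249
= 6000.9944


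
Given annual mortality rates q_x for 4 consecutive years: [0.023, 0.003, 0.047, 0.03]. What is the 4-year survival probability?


p_k = 1 - q_k for each year
Survival = product of (1 - q_k)
= 0.977 * 0.997 * 0.953 * 0.97
= 0.9004


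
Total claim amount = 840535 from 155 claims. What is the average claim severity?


severity = total / number
= 840535 / 155
= 5422.8065


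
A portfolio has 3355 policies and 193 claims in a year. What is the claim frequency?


frequency = claims / policies
= 193 / 3355
= 0.0575


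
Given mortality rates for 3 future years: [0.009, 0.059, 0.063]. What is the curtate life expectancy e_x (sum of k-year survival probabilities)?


e_x = sum_{k=1}^{n} k_p_x
k_p_x values:
  1_p_x = 0.991
  2_p_x = 0.932531
  3_p_x = 0.873782
e_x = 2.7973


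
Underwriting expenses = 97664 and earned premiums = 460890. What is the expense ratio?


Expense ratio = expenses / premiums
= 97664 / 460890
= 0.2119


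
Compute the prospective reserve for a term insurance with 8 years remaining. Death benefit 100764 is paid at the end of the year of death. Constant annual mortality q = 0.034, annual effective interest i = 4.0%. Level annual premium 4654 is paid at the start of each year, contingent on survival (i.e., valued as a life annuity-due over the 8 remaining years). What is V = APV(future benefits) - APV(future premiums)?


v = 1/(1+i) = 0.961538
APV(future benefits) per unit = sum_{k=0}^{7} k_p_x * q * v^(k+1) = 0.204895
APV(future benefits) = 100764 * 0.204895 = 20646.0561
Life annuity-due factor ä_{x:8} = sum_{k=0}^{7} k_p_x * v^k = 6.267381
APV(future premiums) = 4654 * 6.267381 = 29168.3931
V = 20646.0561 - 29168.3931
= -8522.337


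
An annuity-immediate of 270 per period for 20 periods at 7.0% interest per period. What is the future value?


FV = PMT * ((1+i)^n - 1) / i
= 270 * ((1.07)^20 - 1) / 0.07
= 270 * (3.869684 - 1) / 0.07
= 11068.7829


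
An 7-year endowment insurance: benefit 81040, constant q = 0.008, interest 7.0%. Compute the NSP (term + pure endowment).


Term component = 3418.6274
Pure endowment = 7_p_x * v^7 * benefit = 0.945326 * 0.62275 * 81040 = 47708.3826
NSP = 51127.01


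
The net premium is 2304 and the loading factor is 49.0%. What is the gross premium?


Gross = net * (1 + loading)
= 2304 * (1 + 0.49)
= 2304 * 1.49
= 3432.96


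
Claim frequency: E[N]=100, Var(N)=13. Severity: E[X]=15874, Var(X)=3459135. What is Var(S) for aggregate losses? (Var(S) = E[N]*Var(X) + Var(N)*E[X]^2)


Var(S) = E[N]*Var(X) + Var(N)*E[X]^2
= 100*3459135 + 13*15874^2
= 345913500 + 3275790388
= 3.6217e+09


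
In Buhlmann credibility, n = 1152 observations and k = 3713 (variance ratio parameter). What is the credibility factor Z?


Z = n / (n + k)
= 1152 / (1152 + 3713)
= 1152 / 4865
= 0.2368


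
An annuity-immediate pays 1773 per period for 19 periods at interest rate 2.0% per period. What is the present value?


PV = PMT * (1 - (1+i)^(-n)) / i
= 1773 * (1 - (1+0.02)^(-19)) / 0.02
= 1773 * (1 - 0.686431) / 0.02
= 1773 * 15.678462
= 27797.9131


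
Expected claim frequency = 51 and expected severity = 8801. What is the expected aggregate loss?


E[S] = E[N] * E[X]
= 51 * 8801
= 448851


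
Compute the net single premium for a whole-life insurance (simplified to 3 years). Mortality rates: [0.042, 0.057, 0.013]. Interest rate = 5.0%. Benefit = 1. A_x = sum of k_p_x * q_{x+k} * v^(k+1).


v = 0.952381
Year 0: k_p_x=1.0, q=0.042, term=0.04
Year 1: k_p_x=0.958, q=0.057, term=0.049529
Year 2: k_p_x=0.903394, q=0.013, term=0.010145
A_x = 0.0997


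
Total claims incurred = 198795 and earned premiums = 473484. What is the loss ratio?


Loss ratio = claims / premiums
= 198795 / 473484
= 0.4199


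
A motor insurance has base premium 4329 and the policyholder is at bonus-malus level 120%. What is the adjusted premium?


adjusted = base * BM_level / 100
= 4329 * 120 / 100
= 4329 * 1.2
= 5194.8


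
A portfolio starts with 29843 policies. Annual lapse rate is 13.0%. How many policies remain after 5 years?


remaining = initial * (1 - lapse)^years
= 29843 * (1 - 0.13)^5
= 29843 * 0.498421
= 14874.3755


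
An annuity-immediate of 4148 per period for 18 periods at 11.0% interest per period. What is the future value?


FV = PMT * ((1+i)^n - 1) / i
= 4148 * ((1.11)^18 - 1) / 0.11
= 4148 * (6.543553 - 1) / 0.11
= 209042.3405


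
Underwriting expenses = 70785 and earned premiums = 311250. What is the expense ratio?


Expense ratio = expenses / premiums
= 70785 / 311250
= 0.2274


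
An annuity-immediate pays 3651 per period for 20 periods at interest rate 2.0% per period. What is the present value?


PV = PMT * (1 - (1+i)^(-n)) / i
= 3651 * (1 - (1+0.02)^(-20)) / 0.02
= 3651 * (1 - 0.672971) / 0.02
= 3651 * 16.351433
= 59699.0831


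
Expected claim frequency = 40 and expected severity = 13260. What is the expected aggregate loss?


E[S] = E[N] * E[X]
= 40 * 13260
= 530400


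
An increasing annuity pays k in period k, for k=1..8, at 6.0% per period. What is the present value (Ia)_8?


(Ia)_n = sum_{k=1}^{n} k * v^k, v = 1/(1+i)
v = 0.943396
Sum computed term by term:
(Ia)_8 = 26.0514


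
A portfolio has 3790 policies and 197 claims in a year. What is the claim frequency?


frequency = claims / policies
= 197 / 3790
= 0.052


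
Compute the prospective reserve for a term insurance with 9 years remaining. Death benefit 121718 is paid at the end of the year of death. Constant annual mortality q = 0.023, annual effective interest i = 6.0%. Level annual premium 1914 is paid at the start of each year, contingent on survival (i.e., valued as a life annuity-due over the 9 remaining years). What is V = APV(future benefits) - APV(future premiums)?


v = 1/(1+i) = 0.943396
APV(future benefits) per unit = sum_{k=0}^{8} k_p_x * q * v^(k+1) = 0.144079
APV(future benefits) = 121718 * 0.144079 = 17536.997
Life annuity-due factor ä_{x:9} = sum_{k=0}^{8} k_p_x * v^k = 6.640159
APV(future premiums) = 1914 * 6.640159 = 12709.2635
V = 17536.997 - 12709.2635
= 4827.7335


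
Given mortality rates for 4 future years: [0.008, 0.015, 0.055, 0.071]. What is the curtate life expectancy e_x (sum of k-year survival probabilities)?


e_x = sum_{k=1}^{n} k_p_x
k_p_x values:
  1_p_x = 0.992
  2_p_x = 0.97712
  3_p_x = 0.923378
  4_p_x = 0.857819
e_x = 3.7503


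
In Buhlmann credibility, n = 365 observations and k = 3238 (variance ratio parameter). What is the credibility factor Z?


Z = n / (n + k)
= 365 / (365 + 3238)
= 365 / 3603
= 0.1013


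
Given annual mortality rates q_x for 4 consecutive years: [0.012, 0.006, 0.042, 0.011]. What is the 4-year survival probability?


p_k = 1 - q_k for each year
Survival = product of (1 - q_k)
= 0.988 * 0.994 * 0.958 * 0.989
= 0.9305


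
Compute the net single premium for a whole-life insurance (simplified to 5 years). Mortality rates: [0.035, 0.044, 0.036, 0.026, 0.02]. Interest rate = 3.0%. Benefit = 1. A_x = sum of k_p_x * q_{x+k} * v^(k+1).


v = 0.970874
Year 0: k_p_x=1.0, q=0.035, term=0.033981
Year 1: k_p_x=0.965, q=0.044, term=0.040023
Year 2: k_p_x=0.92254, q=0.036, term=0.030393
Year 3: k_p_x=0.889329, q=0.026, term=0.020544
Year 4: k_p_x=0.866206, q=0.02, term=0.014944
A_x = 0.1399


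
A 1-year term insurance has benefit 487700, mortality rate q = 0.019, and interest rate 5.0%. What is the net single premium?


NSP = benefit * q * v
v = 1/(1+i) = 0.952381
NSP = 487700 * 0.019 * 0.952381
= 8825.0476


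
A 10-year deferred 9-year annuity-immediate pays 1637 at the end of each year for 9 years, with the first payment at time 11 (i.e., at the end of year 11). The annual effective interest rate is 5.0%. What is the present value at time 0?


PV at time 10 of the 9-year annuity-immediate:
a_n = 1637 * (1-(1+0.05)^(-9))/0.05 = 11635.5041
Discount back 10 years to time 0:
PV = 11635.5041 * (1+0.05)^(-10)
= 11635.5041 * 0.613913
= 7143.1902


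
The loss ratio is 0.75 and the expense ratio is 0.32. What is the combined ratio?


Combined ratio = loss ratio + expense ratio
= 0.75 + 0.32
= 1.07


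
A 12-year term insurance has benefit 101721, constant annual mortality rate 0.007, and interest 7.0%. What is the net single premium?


NSP = benefit * sum_{k=0}^{n-1} k_p_x * q * v^(k+1)
With constant q=0.007, v=0.934579
Sum = 0.053807
NSP = 101721 * 0.053807
= 5473.349


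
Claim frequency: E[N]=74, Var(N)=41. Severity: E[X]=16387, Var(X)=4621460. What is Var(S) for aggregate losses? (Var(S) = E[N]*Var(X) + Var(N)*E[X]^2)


Var(S) = E[N]*Var(X) + Var(N)*E[X]^2
= 74*4621460 + 41*16387^2
= 341988040 + 11009884529
= 1.1352e+10


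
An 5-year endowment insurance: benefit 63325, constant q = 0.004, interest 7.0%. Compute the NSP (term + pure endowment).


Term component = 1030.8623
Pure endowment = 5_p_x * v^5 * benefit = 0.980159 * 0.712986 * 63325 = 44254.048
NSP = 45284.9102


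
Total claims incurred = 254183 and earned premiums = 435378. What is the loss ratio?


Loss ratio = claims / premiums
= 254183 / 435378
= 0.5838


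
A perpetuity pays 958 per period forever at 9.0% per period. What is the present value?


PV = PMT / i
= 958 / 0.09
= 10644.4444


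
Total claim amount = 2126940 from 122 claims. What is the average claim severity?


severity = total / number
= 2126940 / 122
= 17433.9344


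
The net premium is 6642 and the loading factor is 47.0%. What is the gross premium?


Gross = net * (1 + loading)
= 6642 * (1 + 0.47)
= 6642 * 1.47
= 9763.74


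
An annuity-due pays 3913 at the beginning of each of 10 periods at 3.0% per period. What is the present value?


PV_due = PMT * (1-(1+i)^(-n))/i * (1+i)
PV_immediate = 33378.6837
PV_due = 33378.6837 * 1.03
= 34380.0442


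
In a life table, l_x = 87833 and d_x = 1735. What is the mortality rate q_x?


q_x = d_x / l_x
= 1735 / 87833
= 0.0198


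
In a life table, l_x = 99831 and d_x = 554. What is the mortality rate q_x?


q_x = d_x / l_x
= 554 / 99831
= 0.0055


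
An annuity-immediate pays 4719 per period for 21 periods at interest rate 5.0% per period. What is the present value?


PV = PMT * (1 - (1+i)^(-n)) / i
= 4719 * (1 - (1+0.05)^(-21)) / 0.05
= 4719 * (1 - 0.358942) / 0.05
= 4719 * 12.821153
= 60503.0196


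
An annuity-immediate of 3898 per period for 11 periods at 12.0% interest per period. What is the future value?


FV = PMT * ((1+i)^n - 1) / i
= 3898 * ((1.12)^11 - 1) / 0.12
= 3898 * (3.47855 - 1) / 0.12
= 80511.5656


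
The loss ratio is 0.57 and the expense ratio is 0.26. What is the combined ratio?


Combined ratio = loss ratio + expense ratio
= 0.57 + 0.26
= 0.83


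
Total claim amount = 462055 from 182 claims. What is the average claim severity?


severity = total / number
= 462055 / 182
= 2538.7637


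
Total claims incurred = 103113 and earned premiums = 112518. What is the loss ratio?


Loss ratio = claims / premiums
= 103113 / 112518
= 0.9164


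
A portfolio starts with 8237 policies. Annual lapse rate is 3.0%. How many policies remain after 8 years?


remaining = initial * (1 - lapse)^years
= 8237 * (1 - 0.03)^8
= 8237 * 0.783743
= 6455.6941


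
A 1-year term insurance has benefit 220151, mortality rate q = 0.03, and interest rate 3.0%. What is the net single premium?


NSP = benefit * q * v
v = 1/(1+i) = 0.970874
NSP = 220151 * 0.03 * 0.970874
= 6412.165


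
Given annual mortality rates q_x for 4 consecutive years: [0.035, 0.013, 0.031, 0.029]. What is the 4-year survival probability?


p_k = 1 - q_k for each year
Survival = product of (1 - q_k)
= 0.965 * 0.987 * 0.969 * 0.971
= 0.8962


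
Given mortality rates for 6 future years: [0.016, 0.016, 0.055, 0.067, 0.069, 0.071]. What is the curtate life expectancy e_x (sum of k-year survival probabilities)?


e_x = sum_{k=1}^{n} k_p_x
k_p_x values:
  1_p_x = 0.984
  2_p_x = 0.968256
  3_p_x = 0.915002
  4_p_x = 0.853697
  5_p_x = 0.794792
  6_p_x = 0.738362
e_x = 5.2541


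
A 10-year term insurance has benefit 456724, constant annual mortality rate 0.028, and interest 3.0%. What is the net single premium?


NSP = benefit * sum_{k=0}^{n-1} k_p_x * q * v^(k+1)
With constant q=0.028, v=0.970874
Sum = 0.21235
NSP = 456724 * 0.21235
= 96985.3678


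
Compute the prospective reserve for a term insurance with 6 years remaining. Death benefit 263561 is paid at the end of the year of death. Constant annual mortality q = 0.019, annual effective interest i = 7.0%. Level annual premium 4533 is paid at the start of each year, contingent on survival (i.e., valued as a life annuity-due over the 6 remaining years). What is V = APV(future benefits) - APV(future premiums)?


v = 1/(1+i) = 0.934579
APV(future benefits) per unit = sum_{k=0}^{5} k_p_x * q * v^(k+1) = 0.086696
APV(future benefits) = 263561 * 0.086696 = 22849.704
Life annuity-due factor ä_{x:6} = sum_{k=0}^{5} k_p_x * v^k = 4.882358
APV(future premiums) = 4533 * 4.882358 = 22131.7282
V = 22849.704 - 22131.7282
= 717.9758


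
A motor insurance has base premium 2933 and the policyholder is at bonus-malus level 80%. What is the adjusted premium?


adjusted = base * BM_level / 100
= 2933 * 80 / 100
= 2933 * 0.8
= 2346.4


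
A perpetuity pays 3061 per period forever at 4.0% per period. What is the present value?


PV = PMT / i
= 3061 / 0.04
= 76525.0


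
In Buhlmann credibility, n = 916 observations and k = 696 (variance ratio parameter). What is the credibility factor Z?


Z = n / (n + k)
= 916 / (916 + 696)
= 916 / 1612
= 0.5682


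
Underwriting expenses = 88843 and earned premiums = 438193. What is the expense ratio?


Expense ratio = expenses / premiums
= 88843 / 438193
= 0.2027


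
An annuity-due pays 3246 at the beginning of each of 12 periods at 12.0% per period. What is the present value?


PV_due = PMT * (1-(1+i)^(-n))/i * (1+i)
PV_immediate = 20106.9387
PV_due = 20106.9387 * 1.12
= 22519.7714


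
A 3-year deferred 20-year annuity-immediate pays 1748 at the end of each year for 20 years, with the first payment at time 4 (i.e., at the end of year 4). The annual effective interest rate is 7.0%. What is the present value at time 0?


PV at time 3 of the 20-year annuity-immediate:
a_n = 1748 * (1-(1+0.07)^(-20))/0.07 = 18518.3369
Discount back 3 years to time 0:
PV = 18518.3369 * (1+0.07)^(-3)
= 18518.3369 * 0.816298
= 15116.4791


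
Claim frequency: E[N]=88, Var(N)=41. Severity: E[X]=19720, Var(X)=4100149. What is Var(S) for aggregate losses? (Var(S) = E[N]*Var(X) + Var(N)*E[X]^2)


Var(S) = E[N]*Var(X) + Var(N)*E[X]^2
= 88*4100149 + 41*19720^2
= 360813112 + 15944014400
= 1.6305e+10


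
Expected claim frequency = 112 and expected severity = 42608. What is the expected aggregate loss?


E[S] = E[N] * E[X]
= 112 * 42608
= 4.7721e+06


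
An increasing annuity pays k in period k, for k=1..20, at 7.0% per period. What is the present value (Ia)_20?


(Ia)_n = sum_{k=1}^{n} k * v^k, v = 1/(1+i)
v = 0.934579
Sum computed term by term:
(Ia)_20 = 88.1031


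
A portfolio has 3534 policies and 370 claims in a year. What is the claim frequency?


frequency = claims / policies
= 370 / 3534
= 0.1047


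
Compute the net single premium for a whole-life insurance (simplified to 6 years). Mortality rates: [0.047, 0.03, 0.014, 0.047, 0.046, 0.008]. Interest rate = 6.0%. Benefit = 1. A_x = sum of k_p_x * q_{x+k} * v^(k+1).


v = 0.943396
Year 0: k_p_x=1.0, q=0.047, term=0.04434
Year 1: k_p_x=0.953, q=0.03, term=0.025445
Year 2: k_p_x=0.92441, q=0.014, term=0.010866
Year 3: k_p_x=0.911468, q=0.047, term=0.033933
Year 4: k_p_x=0.868629, q=0.046, term=0.029858
Year 5: k_p_x=0.828672, q=0.008, term=0.004673
A_x = 0.1491


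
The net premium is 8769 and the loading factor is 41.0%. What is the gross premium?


Gross = net * (1 + loading)
= 8769 * (1 + 0.41)
= 8769 * 1.41
= 12364.29


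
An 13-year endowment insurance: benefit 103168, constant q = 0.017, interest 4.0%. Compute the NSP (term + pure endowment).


Term component = 15982.3584
Pure endowment = 13_p_x * v^13 * benefit = 0.800195 * 0.600574 * 103168 = 49580.0925
NSP = 65562.4509


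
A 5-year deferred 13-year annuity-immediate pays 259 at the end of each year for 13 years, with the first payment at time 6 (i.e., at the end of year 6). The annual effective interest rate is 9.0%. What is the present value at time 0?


PV at time 5 of the 13-year annuity-immediate:
a_n = 259 * (1-(1+0.09)^(-13))/0.09 = 1939.1081
Discount back 5 years to time 0:
PV = 1939.1081 * (1+0.09)^(-5)
= 1939.1081 * 0.649931
= 1260.2872


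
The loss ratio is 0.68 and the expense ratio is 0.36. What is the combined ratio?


Combined ratio = loss ratio + expense ratio
= 0.68 + 0.36
= 1.04


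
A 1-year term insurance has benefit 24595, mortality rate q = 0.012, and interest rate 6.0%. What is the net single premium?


NSP = benefit * q * v
v = 1/(1+i) = 0.943396
NSP = 24595 * 0.012 * 0.943396
= 278.434


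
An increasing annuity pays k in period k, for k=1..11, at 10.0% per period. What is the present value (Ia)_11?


(Ia)_n = sum_{k=1}^{n} k * v^k, v = 1/(1+i)
v = 0.909091
Sum computed term by term:
(Ia)_11 = 32.8913


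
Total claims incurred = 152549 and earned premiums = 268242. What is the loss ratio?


Loss ratio = claims / premiums
= 152549 / 268242
= 0.5687


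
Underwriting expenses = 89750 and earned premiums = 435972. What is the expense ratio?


Expense ratio = expenses / premiums
= 89750 / 435972
= 0.2059


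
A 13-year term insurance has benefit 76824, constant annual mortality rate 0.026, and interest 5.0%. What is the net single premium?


NSP = benefit * sum_{k=0}^{n-1} k_p_x * q * v^(k+1)
With constant q=0.026, v=0.952381
Sum = 0.213291
NSP = 76824 * 0.213291
= 16385.8369


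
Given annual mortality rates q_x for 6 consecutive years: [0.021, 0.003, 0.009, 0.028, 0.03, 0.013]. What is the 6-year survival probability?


p_k = 1 - q_k for each year
Survival = product of (1 - q_k)
= 0.979 * 0.997 * 0.991 * 0.972 * 0.97 * 0.987
= 0.9001


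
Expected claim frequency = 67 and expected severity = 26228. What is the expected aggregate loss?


E[S] = E[N] * E[X]
= 67 * 26228
= 1.7573e+06


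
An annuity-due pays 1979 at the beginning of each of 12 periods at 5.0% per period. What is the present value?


PV_due = PMT * (1-(1+i)^(-n))/i * (1+i)
PV_immediate = 17540.375
PV_due = 17540.375 * 1.05
= 18417.3937


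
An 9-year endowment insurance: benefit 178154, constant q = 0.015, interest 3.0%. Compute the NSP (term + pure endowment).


Term component = 19659.5323
Pure endowment = 9_p_x * v^9 * benefit = 0.872823 * 0.766417 * 178154 = 119175.4032
NSP = 138834.9355


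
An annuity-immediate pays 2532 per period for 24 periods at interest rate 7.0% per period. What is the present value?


PV = PMT * (1 - (1+i)^(-n)) / i
= 2532 * (1 - (1+0.07)^(-24)) / 0.07
= 2532 * (1 - 0.197147) / 0.07
= 2532 * 11.469334
= 29040.3537


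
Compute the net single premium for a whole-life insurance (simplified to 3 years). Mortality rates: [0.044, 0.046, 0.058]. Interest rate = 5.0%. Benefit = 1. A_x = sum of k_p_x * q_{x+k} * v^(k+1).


v = 0.952381
Year 0: k_p_x=1.0, q=0.044, term=0.041905
Year 1: k_p_x=0.956, q=0.046, term=0.039888
Year 2: k_p_x=0.912024, q=0.058, term=0.045695
A_x = 0.1275


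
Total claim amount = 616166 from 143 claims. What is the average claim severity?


severity = total / number
= 616166 / 143
= 4308.8531


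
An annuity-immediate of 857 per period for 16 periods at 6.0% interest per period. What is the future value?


FV = PMT * ((1+i)^n - 1) / i
= 857 * ((1.06)^16 - 1) / 0.06
= 857 * (2.540352 - 1) / 0.06
= 22001.3566


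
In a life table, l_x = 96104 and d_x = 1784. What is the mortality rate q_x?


q_x = d_x / l_x
= 1784 / 96104
= 0.0186


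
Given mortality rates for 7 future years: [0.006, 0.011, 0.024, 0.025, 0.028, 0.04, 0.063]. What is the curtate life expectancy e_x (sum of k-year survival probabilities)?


e_x = sum_{k=1}^{n} k_p_x
k_p_x values:
  1_p_x = 0.994
  2_p_x = 0.983066
  3_p_x = 0.959472
  4_p_x = 0.935486
  5_p_x = 0.909292
  6_p_x = 0.87292
  7_p_x = 0.817926
e_x = 6.4722


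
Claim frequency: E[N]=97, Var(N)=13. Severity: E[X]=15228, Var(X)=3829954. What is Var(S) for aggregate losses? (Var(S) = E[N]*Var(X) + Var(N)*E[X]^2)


Var(S) = E[N]*Var(X) + Var(N)*E[X]^2
= 97*3829954 + 13*15228^2
= 371505538 + 3014595792
= 3.3861e+09


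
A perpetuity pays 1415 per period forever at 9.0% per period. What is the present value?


PV = PMT / i
= 1415 / 0.09
= 15722.2222


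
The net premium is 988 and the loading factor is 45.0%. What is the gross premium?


Gross = net * (1 + loading)
= 988 * (1 + 0.45)
= 988 * 1.45
= 1432.6


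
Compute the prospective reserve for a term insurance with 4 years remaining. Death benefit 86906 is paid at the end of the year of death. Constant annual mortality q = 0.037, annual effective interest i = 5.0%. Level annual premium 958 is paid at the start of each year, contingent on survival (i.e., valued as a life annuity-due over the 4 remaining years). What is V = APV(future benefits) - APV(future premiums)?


v = 1/(1+i) = 0.952381
APV(future benefits) per unit = sum_{k=0}^{3} k_p_x * q * v^(k+1) = 0.124382
APV(future benefits) = 86906 * 0.124382 = 10809.5117
Life annuity-due factor ä_{x:4} = sum_{k=0}^{3} k_p_x * v^k = 3.52975
APV(future premiums) = 958 * 3.52975 = 3381.5
V = 10809.5117 - 3381.5
= 7428.0116


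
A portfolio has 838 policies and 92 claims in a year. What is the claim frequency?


frequency = claims / policies
= 92 / 838
= 0.1098


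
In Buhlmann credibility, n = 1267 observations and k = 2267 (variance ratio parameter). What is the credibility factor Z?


Z = n / (n + k)
= 1267 / (1267 + 2267)
= 1267 / 3534
= 0.3585


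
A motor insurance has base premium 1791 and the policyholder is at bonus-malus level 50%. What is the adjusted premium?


adjusted = base * BM_level / 100
= 1791 * 50 / 100
= 1791 * 0.5
= 895.5


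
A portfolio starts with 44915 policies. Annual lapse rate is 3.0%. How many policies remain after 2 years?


remaining = initial * (1 - lapse)^years
= 44915 * (1 - 0.03)^2
= 44915 * 0.9409
= 42260.5235


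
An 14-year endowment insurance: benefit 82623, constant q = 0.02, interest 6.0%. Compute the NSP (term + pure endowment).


Term component = 13770.4334
Pure endowment = 14_p_x * v^14 * benefit = 0.753642 * 0.442301 * 82623 = 27541.2664
NSP = 41311.6998


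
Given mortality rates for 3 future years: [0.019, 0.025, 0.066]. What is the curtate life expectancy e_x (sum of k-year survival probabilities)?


e_x = sum_{k=1}^{n} k_p_x
k_p_x values:
  1_p_x = 0.981
  2_p_x = 0.956475
  3_p_x = 0.893348
e_x = 2.8308


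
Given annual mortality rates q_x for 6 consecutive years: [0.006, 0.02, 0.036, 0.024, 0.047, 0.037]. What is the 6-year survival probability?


p_k = 1 - q_k for each year
Survival = product of (1 - q_k)
= 0.994 * 0.98 * 0.964 * 0.976 * 0.953 * 0.963
= 0.8411


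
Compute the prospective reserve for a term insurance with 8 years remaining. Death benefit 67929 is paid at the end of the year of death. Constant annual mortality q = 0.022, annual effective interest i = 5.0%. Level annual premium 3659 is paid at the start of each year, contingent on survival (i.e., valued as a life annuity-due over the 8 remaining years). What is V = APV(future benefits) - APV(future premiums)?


v = 1/(1+i) = 0.952381
APV(future benefits) per unit = sum_{k=0}^{7} k_p_x * q * v^(k+1) = 0.13246
APV(future benefits) = 67929 * 0.13246 = 8997.856
Life annuity-due factor ä_{x:8} = sum_{k=0}^{7} k_p_x * v^k = 6.321941
APV(future premiums) = 3659 * 6.321941 = 23131.982
V = 8997.856 - 23131.982
= -14134.126


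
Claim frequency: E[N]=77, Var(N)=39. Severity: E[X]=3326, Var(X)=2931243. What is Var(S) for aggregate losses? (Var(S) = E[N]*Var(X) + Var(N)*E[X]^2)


Var(S) = E[N]*Var(X) + Var(N)*E[X]^2
= 77*2931243 + 39*3326^2
= 225705711 + 431428764
= 6.5713e+08


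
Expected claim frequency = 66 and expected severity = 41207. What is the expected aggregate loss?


E[S] = E[N] * E[X]
= 66 * 41207
= 2.7197e+06


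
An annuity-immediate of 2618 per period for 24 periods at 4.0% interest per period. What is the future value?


FV = PMT * ((1+i)^n - 1) / i
= 2618 * ((1.04)^24 - 1) / 0.04
= 2618 * (2.563304 - 1) / 0.04
= 102318.2576


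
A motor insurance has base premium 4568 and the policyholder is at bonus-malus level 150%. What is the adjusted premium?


adjusted = base * BM_level / 100
= 4568 * 150 / 100
= 4568 * 1.5
= 6852.0


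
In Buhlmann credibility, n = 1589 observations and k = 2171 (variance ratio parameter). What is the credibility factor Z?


Z = n / (n + k)
= 1589 / (1589 + 2171)
= 1589 / 3760
= 0.4226


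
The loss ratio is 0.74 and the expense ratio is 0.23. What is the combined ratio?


Combined ratio = loss ratio + expense ratio
= 0.74 + 0.23
= 0.97


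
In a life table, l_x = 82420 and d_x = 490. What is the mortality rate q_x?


q_x = d_x / l_x
= 490 / 82420
= 0.0059


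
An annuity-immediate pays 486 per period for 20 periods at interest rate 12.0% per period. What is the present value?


PV = PMT * (1 - (1+i)^(-n)) / i
= 486 * (1 - (1+0.12)^(-20)) / 0.12
= 486 * (1 - 0.103667) / 0.12
= 486 * 7.469444
= 3630.1496


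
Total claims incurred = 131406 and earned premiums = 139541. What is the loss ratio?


Loss ratio = claims / premiums
= 131406 / 139541
= 0.9417


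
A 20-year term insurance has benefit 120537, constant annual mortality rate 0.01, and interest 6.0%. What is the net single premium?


NSP = benefit * sum_{k=0}^{n-1} k_p_x * q * v^(k+1)
With constant q=0.01, v=0.943396
Sum = 0.106425
NSP = 120537 * 0.106425
= 12828.1115


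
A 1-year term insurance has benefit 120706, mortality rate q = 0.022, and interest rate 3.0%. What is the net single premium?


NSP = benefit * q * v
v = 1/(1+i) = 0.970874
NSP = 120706 * 0.022 * 0.970874
= 2578.1864


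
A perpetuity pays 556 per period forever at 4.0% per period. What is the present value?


PV = PMT / i
= 556 / 0.04
= 13900.0


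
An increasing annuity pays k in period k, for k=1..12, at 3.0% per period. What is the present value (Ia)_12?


(Ia)_n = sum_{k=1}^{n} k * v^k, v = 1/(1+i)
v = 0.970874
Sum computed term by term:
(Ia)_12 = 61.2022


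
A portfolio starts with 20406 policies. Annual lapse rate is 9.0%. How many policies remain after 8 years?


remaining = initial * (1 - lapse)^years
= 20406 * (1 - 0.09)^8
= 20406 * 0.470253
= 9595.9731


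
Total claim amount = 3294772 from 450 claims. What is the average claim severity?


severity = total / number
= 3294772 / 450
= 7321.7156


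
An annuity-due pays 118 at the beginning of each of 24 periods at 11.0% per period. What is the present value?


PV_due = PMT * (1-(1+i)^(-n))/i * (1+i)
PV_immediate = 985.0801
PV_due = 985.0801 * 1.11
= 1093.4389


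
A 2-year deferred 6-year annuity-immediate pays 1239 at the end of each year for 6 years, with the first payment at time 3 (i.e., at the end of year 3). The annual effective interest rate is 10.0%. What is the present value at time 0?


PV at time 2 of the 6-year annuity-immediate:
a_n = 1239 * (1-(1+0.1)^(-6))/0.1 = 5396.168
Discount back 2 years to time 0:
PV = 5396.168 * (1+0.1)^(-2)
= 5396.168 * 0.826446
= 4459.643


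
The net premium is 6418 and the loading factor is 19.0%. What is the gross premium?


Gross = net * (1 + loading)
= 6418 * (1 + 0.19)
= 6418 * 1.19
= 7637.42


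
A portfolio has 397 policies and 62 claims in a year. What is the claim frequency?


frequency = claims / policies
= 62 / 397
= 0.1562


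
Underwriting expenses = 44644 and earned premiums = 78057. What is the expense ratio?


Expense ratio = expenses / premiums
= 44644 / 78057
= 0.5719


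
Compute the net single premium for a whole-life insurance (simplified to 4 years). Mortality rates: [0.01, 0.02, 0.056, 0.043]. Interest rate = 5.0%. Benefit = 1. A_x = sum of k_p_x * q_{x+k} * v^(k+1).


v = 0.952381
Year 0: k_p_x=1.0, q=0.01, term=0.009524
Year 1: k_p_x=0.99, q=0.02, term=0.017959
Year 2: k_p_x=0.9702, q=0.056, term=0.046933
Year 3: k_p_x=0.915869, q=0.043, term=0.0324
A_x = 0.1068


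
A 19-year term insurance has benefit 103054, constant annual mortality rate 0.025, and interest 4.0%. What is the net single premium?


NSP = benefit * sum_{k=0}^{n-1} k_p_x * q * v^(k+1)
With constant q=0.025, v=0.961538
Sum = 0.271771
NSP = 103054 * 0.271771
= 28007.0632


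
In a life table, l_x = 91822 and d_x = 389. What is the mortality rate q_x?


q_x = d_x / l_x
= 389 / 91822
= 0.0042


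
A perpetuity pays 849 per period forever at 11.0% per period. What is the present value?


PV = PMT / i
= 849 / 0.11
= 7718.1818


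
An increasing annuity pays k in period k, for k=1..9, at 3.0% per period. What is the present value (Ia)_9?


(Ia)_n = sum_{k=1}^{n} k * v^k, v = 1/(1+i)
v = 0.970874
Sum computed term by term:
(Ia)_9 = 37.3981


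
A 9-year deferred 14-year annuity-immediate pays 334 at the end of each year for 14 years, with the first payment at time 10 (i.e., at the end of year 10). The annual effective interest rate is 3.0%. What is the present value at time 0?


PV at time 9 of the 14-year annuity-immediate:
a_n = 334 * (1-(1+0.03)^(-14))/0.03 = 3772.8884
Discount back 9 years to time 0:
PV = 3772.8884 * (1+0.03)^(-9)
= 3772.8884 * 0.766417
= 2891.6048


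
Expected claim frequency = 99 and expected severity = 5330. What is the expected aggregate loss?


E[S] = E[N] * E[X]
= 99 * 5330
= 527670


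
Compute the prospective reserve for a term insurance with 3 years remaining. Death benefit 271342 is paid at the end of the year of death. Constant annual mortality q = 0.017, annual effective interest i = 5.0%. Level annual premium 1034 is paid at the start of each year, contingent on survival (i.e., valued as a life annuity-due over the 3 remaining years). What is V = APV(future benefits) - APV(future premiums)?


v = 1/(1+i) = 0.952381
APV(future benefits) per unit = sum_{k=0}^{2} k_p_x * q * v^(k+1) = 0.045538
APV(future benefits) = 271342 * 0.045538 = 12356.3804
Life annuity-due factor ä_{x:3} = sum_{k=0}^{2} k_p_x * v^k = 2.812643
APV(future premiums) = 1034 * 2.812643 = 2908.2729
V = 12356.3804 - 2908.2729
= 9448.1074


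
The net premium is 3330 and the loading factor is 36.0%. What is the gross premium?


Gross = net * (1 + loading)
= 3330 * (1 + 0.36)
= 3330 * 1.36
= 4528.8


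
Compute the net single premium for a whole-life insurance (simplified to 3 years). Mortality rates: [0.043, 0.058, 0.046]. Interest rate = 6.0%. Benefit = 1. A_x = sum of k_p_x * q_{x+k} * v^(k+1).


v = 0.943396
Year 0: k_p_x=1.0, q=0.043, term=0.040566
Year 1: k_p_x=0.957, q=0.058, term=0.0494
Year 2: k_p_x=0.901494, q=0.046, term=0.034818
A_x = 0.1248


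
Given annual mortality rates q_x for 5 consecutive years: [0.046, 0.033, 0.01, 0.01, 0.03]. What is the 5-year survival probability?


p_k = 1 - q_k for each year
Survival = product of (1 - q_k)
= 0.954 * 0.967 * 0.99 * 0.99 * 0.97
= 0.877


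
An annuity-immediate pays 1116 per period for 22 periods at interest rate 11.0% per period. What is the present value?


PV = PMT * (1 - (1+i)^(-n)) / i
= 1116 * (1 - (1+0.11)^(-22)) / 0.11
= 1116 * (1 - 0.100669) / 0.11
= 1116 * 8.175739
= 9124.1248


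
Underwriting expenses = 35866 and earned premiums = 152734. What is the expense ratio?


Expense ratio = expenses / premiums
= 35866 / 152734
= 0.2348


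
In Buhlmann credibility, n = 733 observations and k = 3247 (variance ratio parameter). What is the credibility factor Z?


Z = n / (n + k)
= 733 / (733 + 3247)
= 733 / 3980
= 0.1842


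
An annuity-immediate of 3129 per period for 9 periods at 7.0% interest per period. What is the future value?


FV = PMT * ((1+i)^n - 1) / i
= 3129 * ((1.07)^9 - 1) / 0.07
= 3129 * (1.838459 - 1) / 0.07
= 37479.1268


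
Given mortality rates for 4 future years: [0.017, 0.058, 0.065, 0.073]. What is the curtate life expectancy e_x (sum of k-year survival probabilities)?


e_x = sum_{k=1}^{n} k_p_x
k_p_x values:
  1_p_x = 0.983
  2_p_x = 0.925986
  3_p_x = 0.865797
  4_p_x = 0.802594
e_x = 3.5774


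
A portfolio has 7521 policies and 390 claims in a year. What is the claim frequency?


frequency = claims / policies
= 390 / 7521
= 0.0519


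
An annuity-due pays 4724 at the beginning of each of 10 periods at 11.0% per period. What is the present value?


PV_due = PMT * (1-(1+i)^(-n))/i * (1+i)
PV_immediate = 27820.732
PV_due = 27820.732 * 1.11
= 30881.0125


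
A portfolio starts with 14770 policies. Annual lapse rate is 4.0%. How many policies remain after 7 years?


remaining = initial * (1 - lapse)^years
= 14770 * (1 - 0.04)^7
= 14770 * 0.751447
= 11098.8793


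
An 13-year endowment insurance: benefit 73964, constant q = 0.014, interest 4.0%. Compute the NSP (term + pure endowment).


Term component = 9588.0037
Pure endowment = 13_p_x * v^13 * benefit = 0.83253 * 0.600574 * 73964 = 36981.7002
NSP = 46569.7038


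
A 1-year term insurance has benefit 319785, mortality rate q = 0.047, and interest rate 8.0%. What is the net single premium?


NSP = benefit * q * v
v = 1/(1+i) = 0.925926
NSP = 319785 * 0.047 * 0.925926
= 13916.5694


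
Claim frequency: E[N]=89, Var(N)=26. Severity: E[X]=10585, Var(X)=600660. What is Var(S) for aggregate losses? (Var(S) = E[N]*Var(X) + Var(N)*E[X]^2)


Var(S) = E[N]*Var(X) + Var(N)*E[X]^2
= 89*600660 + 26*10585^2
= 53458740 + 2913097850
= 2.9666e+09
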